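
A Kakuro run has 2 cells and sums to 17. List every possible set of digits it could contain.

{8,9}

2 distinct digits from 1–9 sum between 3 and 17.
Only one set works: {8,9}.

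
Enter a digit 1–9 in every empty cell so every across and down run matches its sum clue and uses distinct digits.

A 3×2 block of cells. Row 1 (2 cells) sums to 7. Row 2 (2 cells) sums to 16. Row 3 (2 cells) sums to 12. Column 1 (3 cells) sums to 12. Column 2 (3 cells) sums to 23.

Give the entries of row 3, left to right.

16 in 2 cells must be {7,9}; 23 in 3 cells must be {6,8,9}.
The 7 across and the 23 down share only 6, so (1,2) = 6.
Given what's placed, (2,2) must be 9 to fit the 16 across and 23 down.
(3,2) = 23 − 15 = 8 completes the 23 down.
(1,1) = 7 − 6 = 1 completes the 7 across.
(2,1) = 16 − 9 = 7 completes the 16 across.
(3,1) = 12 − 8 = 4 completes the 12 across.

4, 8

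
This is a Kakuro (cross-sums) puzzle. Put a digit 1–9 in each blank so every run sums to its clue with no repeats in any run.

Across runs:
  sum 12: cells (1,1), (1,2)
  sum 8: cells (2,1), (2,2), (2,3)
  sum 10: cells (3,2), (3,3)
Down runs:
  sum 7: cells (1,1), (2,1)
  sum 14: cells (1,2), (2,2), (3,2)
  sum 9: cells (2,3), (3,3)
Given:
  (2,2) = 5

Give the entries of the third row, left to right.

No cell is forced outright now. (2,1) can only be 1 or 2 (the digits allowed by both its 8 across and its 7 down). If (2,1) = 1: then (1,1) would have to be in {3,4,5,7,8,9} for the 12 across but in {6} for the 7 down — contradiction. So (2,1) = 2.
(1,1) = 7 − 2 = 5 completes the 7 down.
(1,2) = 12 − 5 = 7 completes the 12 across.
(2,3) = 8 − 7 = 1 completes the 8 across.
(3,2) = 14 − 12 = 2 completes the 14 down.
(3,3) = 10 − 2 = 8 completes the 10 across.

2 8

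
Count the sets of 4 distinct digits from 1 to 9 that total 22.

4 distinct digits from 1–9 sum between 10 and 30.

11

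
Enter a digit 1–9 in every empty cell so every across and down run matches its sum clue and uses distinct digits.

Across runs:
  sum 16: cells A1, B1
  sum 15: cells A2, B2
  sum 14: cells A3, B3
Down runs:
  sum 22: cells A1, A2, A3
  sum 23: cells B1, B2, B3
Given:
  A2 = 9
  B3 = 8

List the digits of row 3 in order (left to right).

16 in 2 cells must be {7,9}; 23 in 3 cells must be {6,8,9}.
A1 = 7: the only remaining digit allowed by both the 16 across and the 22 down.
B1 = 16 − 7 = 9 completes the 16 across.
B2 = 15 − 9 = 6 completes the 15 across.
A3 = 14 − 8 = 6 completes the 14 across.

6, 8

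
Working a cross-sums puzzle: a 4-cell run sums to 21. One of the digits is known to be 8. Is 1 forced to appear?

Counterexample: {2,4,7,8} sums to 21 under that restriction without using 1.

No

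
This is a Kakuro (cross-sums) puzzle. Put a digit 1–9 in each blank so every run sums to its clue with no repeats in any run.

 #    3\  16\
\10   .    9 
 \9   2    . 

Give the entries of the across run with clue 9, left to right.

2 7

3 in 2 cells must be {1,2}; 16 in 2 cells must be {7,9}.
R1C1 = 10 − 9 = 1 completes the 10 across.
R2C2 = 9 − 2 = 7 completes the 9 across.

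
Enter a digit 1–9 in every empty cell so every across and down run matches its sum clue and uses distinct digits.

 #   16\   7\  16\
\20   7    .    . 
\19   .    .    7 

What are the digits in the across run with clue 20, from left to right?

16 in 2 cells must be {7,9}.
R1C3 = 16 − 7 = 9 completes the 16 down.
R2C1 = 16 − 7 = 9 completes the 16 down.
R2C2 = 19 − 16 = 3 completes the 19 across.
R1C2 = 20 − 16 = 4 completes the 20 across.

7 4 9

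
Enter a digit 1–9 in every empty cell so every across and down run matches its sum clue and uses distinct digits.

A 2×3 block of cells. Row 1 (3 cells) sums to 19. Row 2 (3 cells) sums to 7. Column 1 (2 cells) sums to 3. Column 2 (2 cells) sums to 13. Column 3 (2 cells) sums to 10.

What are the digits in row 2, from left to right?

1 4 2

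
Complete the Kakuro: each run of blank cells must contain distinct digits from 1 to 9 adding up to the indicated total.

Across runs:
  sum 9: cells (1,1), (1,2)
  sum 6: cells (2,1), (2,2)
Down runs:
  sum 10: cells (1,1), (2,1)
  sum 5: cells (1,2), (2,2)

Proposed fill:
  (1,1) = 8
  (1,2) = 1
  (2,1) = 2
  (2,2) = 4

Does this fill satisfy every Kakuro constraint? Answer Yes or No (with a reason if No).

Yes

Across: 8+1=9; 2+4=6. Down: 8+2=10; 1+4=5. No digit repeats within any run.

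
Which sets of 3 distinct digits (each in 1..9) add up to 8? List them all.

{1,2,5}; {1,3,4}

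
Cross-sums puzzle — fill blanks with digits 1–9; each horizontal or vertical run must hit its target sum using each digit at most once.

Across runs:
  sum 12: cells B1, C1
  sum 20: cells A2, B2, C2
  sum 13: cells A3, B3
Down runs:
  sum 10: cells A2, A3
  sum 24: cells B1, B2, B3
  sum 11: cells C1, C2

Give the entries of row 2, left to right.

4, 9, 7

24 in 3 cells must be {7,8,9}.
Nothing is forced directly, so branch on B3, whose candidates are 7 or 8 or 9. If B3 = 8: then A3 would have to be in {5} for the 13 across but in {1,2,3,4,6,7,8,9} for the 10 down — contradiction. If B3 = 9: that forces A3 = 4, A2 = 6, after which B2 would have to be in {5,9} for the 20 across but in {7,8} for the 24 down — contradiction. So B3 = 7.
A3 = 13 − 7 = 6 completes the 13 across.
A2 = 10 − 6 = 4 completes the 10 down.
B2 = 9: the only remaining digit allowed by both the 20 across and the 24 down.
C2 = 20 − 13 = 7 completes the 20 across.
B1 = 24 − 16 = 8 completes the 24 down.
C1 = 12 − 8 = 4 completes the 12 across.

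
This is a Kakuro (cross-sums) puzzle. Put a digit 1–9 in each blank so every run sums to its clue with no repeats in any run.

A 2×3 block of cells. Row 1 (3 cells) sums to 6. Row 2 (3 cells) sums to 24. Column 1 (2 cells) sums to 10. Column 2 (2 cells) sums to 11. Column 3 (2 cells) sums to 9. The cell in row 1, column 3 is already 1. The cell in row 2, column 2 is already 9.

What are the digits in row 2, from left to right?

6 in 3 cells must be {1,2,3}; 24 in 3 cells must be {7,8,9}.
(1,2) = 11 − 9 = 2 completes the 11 down.
(2,3) = 9 − 1 = 8 completes the 9 down.
(1,1) = 6 − 3 = 3 completes the 6 across.
(2,1) = 24 − 17 = 7 completes the 24 across.

7 9 8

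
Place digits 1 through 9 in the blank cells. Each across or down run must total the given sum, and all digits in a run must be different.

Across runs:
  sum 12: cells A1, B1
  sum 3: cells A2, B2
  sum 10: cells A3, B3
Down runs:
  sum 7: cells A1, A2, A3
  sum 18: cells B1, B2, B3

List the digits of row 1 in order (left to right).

4 8

3 in 2 cells must be {1,2}; 7 in 3 cells must be {1,2,4}.
The 12 across and the 7 down share only 4, so A1 = 4.
B1 = 12 − 4 = 8 completes the 12 across.
Given what's placed, B2 must be 1 to fit the 3 across and 18 down.
B3 = 18 − 9 = 9 completes the 18 down.
A2 = 3 − 1 = 2 completes the 3 across.
A3 = 10 − 9 = 1 completes the 10 across.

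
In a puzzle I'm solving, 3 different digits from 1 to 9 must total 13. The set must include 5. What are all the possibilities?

3 distinct digits from 1–9 sum between 6 and 24.
Keeping only sets containing 5.

{1,5,7}; {2,5,6}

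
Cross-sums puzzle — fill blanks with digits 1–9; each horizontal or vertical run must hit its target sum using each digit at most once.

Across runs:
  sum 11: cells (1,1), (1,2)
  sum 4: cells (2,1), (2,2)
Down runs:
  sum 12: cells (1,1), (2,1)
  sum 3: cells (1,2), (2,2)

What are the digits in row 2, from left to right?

3 1

4 in 2 cells must be {1,3}; 3 in 2 cells must be {1,2}.
The 11 across and the 3 down share only 2, so (1,2) = 2.
The 4 across and the 12 down share only 3, so (2,1) = 3.
(2,2) = 4 − 3 = 1 completes the 4 across.
(1,1) = 11 − 2 = 9 completes the 11 across.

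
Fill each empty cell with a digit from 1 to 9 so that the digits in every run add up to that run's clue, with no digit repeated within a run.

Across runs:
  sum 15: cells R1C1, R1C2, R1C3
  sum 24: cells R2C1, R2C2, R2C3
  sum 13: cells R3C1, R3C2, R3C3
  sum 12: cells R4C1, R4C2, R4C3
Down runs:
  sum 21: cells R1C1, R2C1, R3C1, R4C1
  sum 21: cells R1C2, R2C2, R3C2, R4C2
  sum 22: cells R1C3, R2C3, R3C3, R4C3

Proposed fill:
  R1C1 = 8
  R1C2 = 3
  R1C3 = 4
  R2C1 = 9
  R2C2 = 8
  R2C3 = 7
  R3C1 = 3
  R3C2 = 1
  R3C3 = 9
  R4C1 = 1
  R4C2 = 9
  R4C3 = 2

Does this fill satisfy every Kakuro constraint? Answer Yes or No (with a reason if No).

Across: 8+3+4=15; 9+8+7=24; 3+1+9=13; 1+9+2=12. Down: 8+9+3+1=21; 3+8+1+9=21; 4+7+9+2=22. No digit repeats within any run.

Yes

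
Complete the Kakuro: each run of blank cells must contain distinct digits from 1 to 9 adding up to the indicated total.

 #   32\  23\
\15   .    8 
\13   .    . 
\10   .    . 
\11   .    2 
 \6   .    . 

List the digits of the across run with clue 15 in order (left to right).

R1C1 = 15 − 8 = 7 completes the 15 across.
R4C1 = 11 − 2 = 9 completes the 11 across.
No cell is forced outright now. R5C1 can only be 2 or 5 (the digits allowed by both its 6 across and its 32 down). If R5C1 = 2: that forces R5C2 = 4, R2C2 = 6, R3C2 = 3, after which R2C1 would have to be in {7} for the 13 across but in {6,8} for the 32 down — contradiction. So R5C1 = 5.
R2C1 = 8: the only remaining digit allowed by both the 13 across and the 32 down.
R2C2 = 13 − 8 = 5 completes the 13 across.
R3C1 = 32 − 29 = 3 completes the 32 down.
R3C2 = 10 − 3 = 7 completes the 10 across.
R5C2 = 6 − 5 = 1 completes the 6 across.

7 8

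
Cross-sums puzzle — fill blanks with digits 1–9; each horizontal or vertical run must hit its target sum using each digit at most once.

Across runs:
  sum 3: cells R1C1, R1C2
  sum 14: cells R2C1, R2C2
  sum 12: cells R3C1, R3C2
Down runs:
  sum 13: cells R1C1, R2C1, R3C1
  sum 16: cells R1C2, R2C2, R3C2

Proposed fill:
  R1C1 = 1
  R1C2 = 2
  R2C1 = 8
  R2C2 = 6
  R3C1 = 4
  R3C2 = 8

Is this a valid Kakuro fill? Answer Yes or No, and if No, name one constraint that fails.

Across: 1+2=3; 8+6=14; 4+8=12. Down: 1+8+4=13; 2+6+8=16. No digit repeats within any run.

Yes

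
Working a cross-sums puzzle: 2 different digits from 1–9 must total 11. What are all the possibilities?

{2,9}; {3,8}; {4,7}; {5,6}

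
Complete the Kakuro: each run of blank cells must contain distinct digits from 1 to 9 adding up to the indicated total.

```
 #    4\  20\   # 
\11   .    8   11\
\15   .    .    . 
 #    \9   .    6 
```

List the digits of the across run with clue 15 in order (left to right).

1 9 5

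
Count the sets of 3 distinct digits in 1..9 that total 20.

4

3 distinct digits from 1–9 sum between 6 and 24.
Enumerating: {3,8,9}, {4,7,9}, {5,6,9}, {5,7,8}.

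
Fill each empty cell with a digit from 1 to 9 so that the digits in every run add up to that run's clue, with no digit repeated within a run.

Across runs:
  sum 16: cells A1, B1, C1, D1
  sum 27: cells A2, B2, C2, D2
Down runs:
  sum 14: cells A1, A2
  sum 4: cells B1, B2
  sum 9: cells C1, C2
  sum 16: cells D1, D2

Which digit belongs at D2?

4 in 2 cells must be {1,3}; 16 in 2 cells must be {7,9}.
Only 3 fits B2 under both its across sum 27 and down sum 4.
B1 = 4 − 3 = 1 completes the 4 down.
Nothing is forced directly, so branch on D1, whose candidates are 7 or 9. If D1 = 9: then A1 would have to be in {2,4} for the 16 across but in {5,6,8,9} for the 14 down — contradiction. So D1 = 7.
D2 = 16 − 7 = 9 completes the 16 down.

9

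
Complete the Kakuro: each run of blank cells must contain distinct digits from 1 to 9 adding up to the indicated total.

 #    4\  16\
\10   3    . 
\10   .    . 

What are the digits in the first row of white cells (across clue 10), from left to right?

3, 7

4 in 2 cells must be {1,3}; 16 in 2 cells must be {7,9}.
R1C2 = 10 − 3 = 7 completes the 10 across.
R2C1 = 4 − 3 = 1 completes the 4 down.
R2C2 = 10 − 1 = 9 completes the 10 across.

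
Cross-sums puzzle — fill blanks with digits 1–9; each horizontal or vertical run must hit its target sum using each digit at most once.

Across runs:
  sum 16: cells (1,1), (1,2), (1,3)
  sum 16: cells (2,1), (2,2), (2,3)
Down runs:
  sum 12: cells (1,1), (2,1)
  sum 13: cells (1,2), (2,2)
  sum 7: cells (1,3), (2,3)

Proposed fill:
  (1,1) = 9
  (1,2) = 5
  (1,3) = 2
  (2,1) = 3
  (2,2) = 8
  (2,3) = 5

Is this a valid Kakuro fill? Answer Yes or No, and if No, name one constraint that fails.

Yes

Across: 9+5+2=16; 3+8+5=16. Down: 9+3=12; 5+8=13; 2+5=7. No digit repeats within any run.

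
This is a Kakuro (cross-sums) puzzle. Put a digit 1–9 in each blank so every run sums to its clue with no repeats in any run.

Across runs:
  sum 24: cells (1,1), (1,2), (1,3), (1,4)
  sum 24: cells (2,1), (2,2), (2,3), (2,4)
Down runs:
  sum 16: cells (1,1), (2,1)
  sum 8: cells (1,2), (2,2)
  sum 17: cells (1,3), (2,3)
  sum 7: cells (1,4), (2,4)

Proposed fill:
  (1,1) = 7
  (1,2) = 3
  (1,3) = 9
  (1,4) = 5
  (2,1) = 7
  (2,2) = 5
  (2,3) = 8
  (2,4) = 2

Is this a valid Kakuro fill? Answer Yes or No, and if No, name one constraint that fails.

No — the across run (2,1)–(2,4) sums to 22, not 24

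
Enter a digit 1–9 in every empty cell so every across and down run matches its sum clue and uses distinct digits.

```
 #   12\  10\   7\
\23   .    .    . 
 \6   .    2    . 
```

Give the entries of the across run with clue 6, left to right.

3, 2, 1

23 in 3 cells must be {6,8,9}; 6 in 3 cells must be {1,2,3}.
R1C2 = 10 − 2 = 8 completes the 10 down.
R1C3 = 6: the only remaining digit allowed by both the 23 across and the 7 down.
Given what's placed, R2C1 must be 3 to fit the 6 across and 12 down.
R2C3 = 6 − 5 = 1 completes the 6 across.
R1C1 = 23 − 14 = 9 completes the 23 across.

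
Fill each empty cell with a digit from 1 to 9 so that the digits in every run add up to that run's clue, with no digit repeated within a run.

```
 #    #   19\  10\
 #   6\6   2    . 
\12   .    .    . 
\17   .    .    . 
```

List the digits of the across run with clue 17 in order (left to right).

4 8 5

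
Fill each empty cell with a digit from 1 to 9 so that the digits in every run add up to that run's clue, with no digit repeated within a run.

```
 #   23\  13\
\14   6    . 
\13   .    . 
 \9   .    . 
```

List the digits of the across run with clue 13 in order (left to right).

23 in 3 cells must be {6,8,9}.
R1C2 = 14 − 6 = 8 completes the 14 across.
R2C2 = 4: the only remaining digit allowed by both the 13 across and the 13 down.
R3C1 = 8: the only remaining digit allowed by both the 9 across and the 23 down.
R3C2 = 9 − 8 = 1 completes the 9 across.
R2C1 = 13 − 4 = 9 completes the 13 across.

9 4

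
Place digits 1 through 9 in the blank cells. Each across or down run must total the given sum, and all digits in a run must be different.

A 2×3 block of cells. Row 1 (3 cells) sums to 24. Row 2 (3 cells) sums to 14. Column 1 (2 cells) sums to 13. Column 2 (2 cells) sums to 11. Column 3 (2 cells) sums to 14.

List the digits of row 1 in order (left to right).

7, 8, 9

24 in 3 cells must be {7,8,9}.
Nothing is forced directly, so branch on (1,1), whose candidates are 7 or 8 or 9. If (1,1) = 8: that forces (1,3) = 9, (2,1) = 5, after which (2,3) would have to be in {1,2,3,6,7,8} for the 14 across but in {5} for the 14 down — contradiction. If (1,1) = 9: that forces (1,3) = 8, (2,1) = 4, after which (2,3) would have to be in {1,2,3,7,8,9} for the 14 across but in {6} for the 14 down — contradiction. So (1,1) = 7.
(2,1) = 13 − 7 = 6 completes the 13 down.
Given what's placed, (2,3) must be 5 to fit the 14 across and 14 down.
(1,3) = 14 − 5 = 9 completes the 14 down.
(2,2) = 14 − 11 = 3 completes the 14 across.
(1,2) = 24 − 16 = 8 completes the 24 across.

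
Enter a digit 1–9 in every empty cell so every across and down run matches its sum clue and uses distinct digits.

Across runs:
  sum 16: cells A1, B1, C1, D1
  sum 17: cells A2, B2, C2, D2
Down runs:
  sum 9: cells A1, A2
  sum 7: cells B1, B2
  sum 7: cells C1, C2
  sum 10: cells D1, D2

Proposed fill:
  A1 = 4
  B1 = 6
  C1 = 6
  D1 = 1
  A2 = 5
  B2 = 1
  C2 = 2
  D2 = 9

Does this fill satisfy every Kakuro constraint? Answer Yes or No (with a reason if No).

No — the down run C1–C2 sums to 8, not 7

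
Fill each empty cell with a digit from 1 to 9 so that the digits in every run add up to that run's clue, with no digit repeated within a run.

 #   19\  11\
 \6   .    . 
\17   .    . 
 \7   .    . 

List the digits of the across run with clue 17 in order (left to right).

17 in 2 cells must be {8,9}.
The 17 across and the 11 down share only 8, so R2C2 = 8.
R2C1 = 17 − 8 = 9 completes the 17 across.
Nothing is forced directly, so branch on R1C1, whose candidates are 2 or 4. If R1C1 = 2: then R1C2 would have to be in {4} for the 6 across but in {1,2} for the 11 down — contradiction. So R1C1 = 4.
R1C2 = 6 − 4 = 2 completes the 6 across.
R3C1 = 19 − 13 = 6 completes the 19 down.
R3C2 = 7 − 6 = 1 completes the 7 across.

9, 8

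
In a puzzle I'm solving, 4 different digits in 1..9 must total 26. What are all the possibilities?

{2,7,8,9}; {3,6,8,9}; {4,5,8,9}; {4,6,7,9}; {5,6,7,8}

4 distinct digits from 1–9 sum between 10 and 30.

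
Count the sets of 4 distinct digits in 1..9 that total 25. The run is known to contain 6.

4 distinct digits from 1–9 sum between 10 and 30.
Keeping only sets containing 6.
Enumerating: {2,6,8,9}, {3,6,7,9}, {4,6,7,8}.

3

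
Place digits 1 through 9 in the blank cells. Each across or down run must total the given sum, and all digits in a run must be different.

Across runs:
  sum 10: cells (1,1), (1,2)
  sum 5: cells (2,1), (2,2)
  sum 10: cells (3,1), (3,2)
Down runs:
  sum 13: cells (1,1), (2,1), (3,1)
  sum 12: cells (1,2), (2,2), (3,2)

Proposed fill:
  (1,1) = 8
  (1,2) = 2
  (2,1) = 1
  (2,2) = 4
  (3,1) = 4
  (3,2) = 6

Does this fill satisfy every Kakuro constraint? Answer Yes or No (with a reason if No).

Across: 8+2=10; 1+4=5; 4+6=10. Down: 8+1+4=13; 2+4+6=12. No digit repeats within any run.

Yes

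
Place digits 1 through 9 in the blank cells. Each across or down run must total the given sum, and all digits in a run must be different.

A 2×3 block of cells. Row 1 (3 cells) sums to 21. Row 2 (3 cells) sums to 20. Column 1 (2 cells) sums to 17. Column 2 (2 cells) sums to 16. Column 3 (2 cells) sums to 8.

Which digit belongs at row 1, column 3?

17 in 2 cells must be {8,9}; 16 in 2 cells must be {7,9}.
Nothing is forced directly, so branch on (1,2), whose candidates are 7 or 9. If (1,2) = 9: that forces (1,1) = 8, after which (1,3) would have to be in {4} for the 21 across but in {1,2,3,5,6,7} for the 8 down — contradiction. So (1,2) = 7.
(2,2) = 16 − 7 = 9 completes the 16 down.
Given what's placed, (2,1) must be 8 to fit the 20 across and 17 down.
(2,3) = 20 − 17 = 3 completes the 20 across.
(1,1) = 17 − 8 = 9 completes the 17 down.
(1,3) = 21 − 16 = 5 completes the 21 across.

5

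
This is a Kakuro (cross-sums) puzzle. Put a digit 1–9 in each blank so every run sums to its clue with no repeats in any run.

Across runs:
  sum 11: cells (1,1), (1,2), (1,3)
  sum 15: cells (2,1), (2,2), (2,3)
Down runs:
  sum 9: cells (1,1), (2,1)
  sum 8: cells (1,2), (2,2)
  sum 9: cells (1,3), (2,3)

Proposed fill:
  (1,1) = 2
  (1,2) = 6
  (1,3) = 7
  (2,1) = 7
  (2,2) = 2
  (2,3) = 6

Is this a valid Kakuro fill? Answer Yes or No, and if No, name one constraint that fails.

No — the across run (1,1)–(1,3) sums to 15, not 11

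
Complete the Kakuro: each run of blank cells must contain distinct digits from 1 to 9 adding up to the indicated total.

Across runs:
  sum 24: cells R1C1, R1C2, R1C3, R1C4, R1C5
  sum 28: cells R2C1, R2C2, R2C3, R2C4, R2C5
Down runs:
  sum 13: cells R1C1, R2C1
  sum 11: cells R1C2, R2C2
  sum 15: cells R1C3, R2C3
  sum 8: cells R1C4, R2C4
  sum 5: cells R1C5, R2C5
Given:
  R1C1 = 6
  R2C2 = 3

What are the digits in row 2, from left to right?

7 3 8 6 4

R1C2 = 11 − 3 = 8 completes the 11 down.
Given what's placed, R1C3 must be 7 to fit the 24 across and 15 down.
R2C1 = 13 − 6 = 7 completes the 13 down.
R2C3 = 15 − 7 = 8 completes the 15 down.
Nothing is forced directly, so branch on R2C4, whose candidates are 1 or 6. If R2C4 = 1: then R1C4 would have to be in {1,2} for the 24 across but in {7} for the 8 down — contradiction. So R2C4 = 6.
R1C4 = 8 − 6 = 2 completes the 8 down.
R1C5 = 24 − 23 = 1 completes the 24 across.
R2C5 = 28 − 24 = 4 completes the 28 across.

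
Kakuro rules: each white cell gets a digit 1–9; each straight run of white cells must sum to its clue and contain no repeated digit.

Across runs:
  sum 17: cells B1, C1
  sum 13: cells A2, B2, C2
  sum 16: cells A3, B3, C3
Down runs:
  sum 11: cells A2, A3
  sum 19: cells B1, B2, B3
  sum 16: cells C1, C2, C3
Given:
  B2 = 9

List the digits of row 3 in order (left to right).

17 in 2 cells must be {8,9}.
B1 = 8: the only remaining digit allowed by both the 17 across and the 19 down.
C1 = 17 − 8 = 9 completes the 17 across.
Given what's placed, A2 must be 3 to fit the 13 across and 11 down.
C2 = 13 − 12 = 1 completes the 13 across.
A3 = 11 − 3 = 8 completes the 11 down.
B3 = 19 − 17 = 2 completes the 19 down.
C3 = 16 − 10 = 6 completes the 16 across.

8 2 6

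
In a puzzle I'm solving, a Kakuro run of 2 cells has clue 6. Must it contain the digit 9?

No

Counterexample: {1,5} sums to 6 without using 9.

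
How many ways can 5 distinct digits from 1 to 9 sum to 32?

3

5 distinct digits from 1–9 sum between 15 and 35.
Enumerating: {2,6,7,8,9}, {3,5,7,8,9}, {4,5,6,8,9}.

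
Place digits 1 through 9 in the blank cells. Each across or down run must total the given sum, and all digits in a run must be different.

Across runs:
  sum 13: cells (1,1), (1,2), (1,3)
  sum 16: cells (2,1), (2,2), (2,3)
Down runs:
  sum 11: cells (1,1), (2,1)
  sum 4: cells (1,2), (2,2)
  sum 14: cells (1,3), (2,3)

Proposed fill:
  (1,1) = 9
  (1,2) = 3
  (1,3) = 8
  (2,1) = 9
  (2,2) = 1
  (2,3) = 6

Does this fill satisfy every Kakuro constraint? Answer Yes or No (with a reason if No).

No — the down run (1,1)–(2,1) sums to 18, not 11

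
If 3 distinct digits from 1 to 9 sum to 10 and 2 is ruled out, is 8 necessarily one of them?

No

Counterexample: {1,3,6} sums to 10 under that restriction without using 8.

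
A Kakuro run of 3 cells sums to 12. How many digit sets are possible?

3 distinct digits from 1–9 sum between 6 and 24.

7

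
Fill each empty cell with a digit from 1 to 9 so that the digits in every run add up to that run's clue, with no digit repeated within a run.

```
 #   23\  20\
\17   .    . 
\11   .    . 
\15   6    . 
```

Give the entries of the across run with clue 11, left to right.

17 in 2 cells must be {8,9}; 23 in 3 cells must be {6,8,9}.
R3C2 = 15 − 6 = 9 completes the 15 across.
R1C2 = 8: the only remaining digit allowed by both the 17 across and the 20 down.
R2C2 = 20 − 17 = 3 completes the 20 down.
R1C1 = 17 − 8 = 9 completes the 17 across.
R2C1 = 11 − 3 = 8 completes the 11 across.

8 3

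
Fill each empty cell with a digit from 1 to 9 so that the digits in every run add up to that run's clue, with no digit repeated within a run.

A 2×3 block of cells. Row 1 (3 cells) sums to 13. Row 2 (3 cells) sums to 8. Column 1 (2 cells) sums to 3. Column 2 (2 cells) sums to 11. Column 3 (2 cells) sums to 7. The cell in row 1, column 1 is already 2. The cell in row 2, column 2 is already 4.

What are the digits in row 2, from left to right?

3 in 2 cells must be {1,2}.
(1,2) = 11 − 4 = 7 completes the 11 down.
(1,3) = 13 − 9 = 4 completes the 13 across.
(2,1) = 3 − 2 = 1 completes the 3 down.
(2,3) = 8 − 5 = 3 completes the 8 across.

1 4 3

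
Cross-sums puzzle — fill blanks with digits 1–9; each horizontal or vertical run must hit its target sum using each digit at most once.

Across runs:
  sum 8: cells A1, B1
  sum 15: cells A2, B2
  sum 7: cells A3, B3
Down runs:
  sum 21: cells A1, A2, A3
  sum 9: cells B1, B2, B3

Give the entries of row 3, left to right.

The 15 across and the 9 down share only 6, so B2 = 6.
A2 = 15 − 6 = 9 completes the 15 across.
Nothing is forced directly, so branch on A1, whose candidates are 5 or 7. If A1 = 5: then B1 would have to be in {3} for the 8 across but in {1,2} for the 9 down — contradiction. So A1 = 7.
B1 = 8 − 7 = 1 completes the 8 across.
A3 = 21 − 16 = 5 completes the 21 down.
B3 = 7 − 5 = 2 completes the 7 across.

5 2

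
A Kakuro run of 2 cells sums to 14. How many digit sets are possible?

2 distinct digits from 1–9 sum between 3 and 17.
Enumerating: {5,9}, {6,8}.

2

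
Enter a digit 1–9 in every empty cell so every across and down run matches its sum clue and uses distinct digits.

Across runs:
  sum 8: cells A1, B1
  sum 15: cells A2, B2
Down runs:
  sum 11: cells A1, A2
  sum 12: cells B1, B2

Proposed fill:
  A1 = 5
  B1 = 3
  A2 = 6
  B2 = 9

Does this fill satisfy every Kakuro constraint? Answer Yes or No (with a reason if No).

Across: 5+3=8; 6+9=15. Down: 5+6=11; 3+9=12. No digit repeats within any run.

Yes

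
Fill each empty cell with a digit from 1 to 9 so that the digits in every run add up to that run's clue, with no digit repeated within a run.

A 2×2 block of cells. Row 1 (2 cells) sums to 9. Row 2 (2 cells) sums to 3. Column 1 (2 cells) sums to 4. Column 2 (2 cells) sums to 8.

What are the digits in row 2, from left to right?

1, 2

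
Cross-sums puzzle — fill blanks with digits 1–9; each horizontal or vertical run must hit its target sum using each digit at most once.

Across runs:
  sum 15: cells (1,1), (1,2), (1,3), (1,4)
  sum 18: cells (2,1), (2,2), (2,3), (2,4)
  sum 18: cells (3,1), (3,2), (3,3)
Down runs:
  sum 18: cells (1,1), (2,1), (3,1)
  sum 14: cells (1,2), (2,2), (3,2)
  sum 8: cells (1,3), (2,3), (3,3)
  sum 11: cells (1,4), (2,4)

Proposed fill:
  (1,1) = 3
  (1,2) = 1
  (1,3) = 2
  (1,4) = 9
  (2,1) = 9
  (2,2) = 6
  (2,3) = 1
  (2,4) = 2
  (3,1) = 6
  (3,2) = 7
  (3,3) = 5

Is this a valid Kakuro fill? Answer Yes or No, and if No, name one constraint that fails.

Across: 3+1+2+9=15; 9+6+1+2=18; 6+7+5=18. Down: 3+9+6=18; 1+6+7=14; 2+1+5=8; 9+2=11. No digit repeats within any run.

Yes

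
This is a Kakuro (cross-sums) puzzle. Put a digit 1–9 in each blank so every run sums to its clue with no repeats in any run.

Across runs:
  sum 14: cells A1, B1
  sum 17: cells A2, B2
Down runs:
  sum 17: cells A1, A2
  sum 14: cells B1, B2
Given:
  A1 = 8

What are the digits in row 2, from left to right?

9, 8

17 in 2 cells must be {8,9}.
B1 = 14 − 8 = 6 completes the 14 across.
A2 = 17 − 8 = 9 completes the 17 down.
B2 = 17 − 9 = 8 completes the 17 across.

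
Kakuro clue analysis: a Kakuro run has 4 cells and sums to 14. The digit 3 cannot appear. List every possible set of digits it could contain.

4 distinct digits from 1–9 sum between 10 and 30.
Dropping sets that contain 3.

{1,2,4,7}; {1,2,5,6}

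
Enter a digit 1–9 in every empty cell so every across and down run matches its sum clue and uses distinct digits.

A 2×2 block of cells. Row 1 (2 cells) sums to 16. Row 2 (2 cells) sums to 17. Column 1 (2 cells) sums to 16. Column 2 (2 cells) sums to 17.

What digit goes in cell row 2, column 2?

8

16 in 2 cells must be {7,9}; 17 in 2 cells must be {8,9}.
The 16 across and the 17 down share only 9, so (1,2) = 9.
The 17 across and the 16 down share only 9, so (2,1) = 9.
(2,2) = 17 − 9 = 8 completes the 17 across.
(1,1) = 16 − 9 = 7 completes the 16 across.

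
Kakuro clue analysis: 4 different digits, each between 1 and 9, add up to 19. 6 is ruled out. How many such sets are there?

6

4 distinct digits from 1–9 sum between 10 and 30.
Dropping sets that contain 6.
Enumerating: {1,2,7,9}, {1,3,7,8}, {1,4,5,9}, {2,3,5,9}, {2,4,5,8}, {3,4,5,7}.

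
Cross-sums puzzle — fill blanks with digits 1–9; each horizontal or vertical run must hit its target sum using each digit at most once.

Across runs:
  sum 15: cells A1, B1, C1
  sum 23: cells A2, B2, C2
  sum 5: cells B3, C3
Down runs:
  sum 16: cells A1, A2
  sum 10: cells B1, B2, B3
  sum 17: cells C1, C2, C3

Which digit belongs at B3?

1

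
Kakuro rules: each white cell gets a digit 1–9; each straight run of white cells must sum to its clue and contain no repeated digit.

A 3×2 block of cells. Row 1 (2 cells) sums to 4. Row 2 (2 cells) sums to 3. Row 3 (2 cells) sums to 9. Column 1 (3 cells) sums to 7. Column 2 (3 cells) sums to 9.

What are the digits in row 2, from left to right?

2 1

4 in 2 cells must be {1,3}; 3 in 2 cells must be {1,2}; 7 in 3 cells must be {1,2,4}.
The 4 across and the 7 down share only 1, so (1,1) = 1.
(1,2) = 4 − 1 = 3 completes the 4 across.
Given what's placed, (2,1) must be 2 to fit the 3 across and 7 down.
(2,2) = 3 − 2 = 1 completes the 3 across.
(3,1) = 7 − 3 = 4 completes the 7 down.
(3,2) = 9 − 4 = 5 completes the 9 across.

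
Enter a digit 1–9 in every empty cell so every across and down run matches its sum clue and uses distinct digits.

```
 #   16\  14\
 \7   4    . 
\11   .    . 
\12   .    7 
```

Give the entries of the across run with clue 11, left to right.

7 4

R1C2 = 7 − 4 = 3 completes the 7 across.
R2C2 = 14 − 10 = 4 completes the 14 down.
R3C1 = 12 − 7 = 5 completes the 12 across.
R2C1 = 11 − 4 = 7 completes the 11 across.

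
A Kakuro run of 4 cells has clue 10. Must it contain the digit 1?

The only way to make 10 from 4 distinct digits is {1,2,3,4}, which contains 1.

Yes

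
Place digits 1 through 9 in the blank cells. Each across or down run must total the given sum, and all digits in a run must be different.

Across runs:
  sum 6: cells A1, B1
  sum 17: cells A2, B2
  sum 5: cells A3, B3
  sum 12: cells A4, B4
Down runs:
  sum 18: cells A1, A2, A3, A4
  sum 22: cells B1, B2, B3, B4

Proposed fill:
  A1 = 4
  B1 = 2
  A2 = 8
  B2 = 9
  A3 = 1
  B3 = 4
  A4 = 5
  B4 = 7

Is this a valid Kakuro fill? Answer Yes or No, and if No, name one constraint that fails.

Yes

Across: 4+2=6; 8+9=17; 1+4=5; 5+7=12. Down: 4+8+1+5=18; 2+9+4+7=22. No digit repeats within any run.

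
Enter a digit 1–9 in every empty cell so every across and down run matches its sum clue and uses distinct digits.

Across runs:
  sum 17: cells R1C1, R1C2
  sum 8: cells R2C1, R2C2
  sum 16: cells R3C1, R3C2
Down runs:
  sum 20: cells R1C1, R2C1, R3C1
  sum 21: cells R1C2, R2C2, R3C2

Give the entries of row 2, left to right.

17 in 2 cells must be {8,9}; 16 in 2 cells must be {7,9}.
Nothing is forced directly, so branch on R3C1, whose candidates are 7 or 9. If R3C1 = 7: that forces R2C1 = 5, after which R2C2 would have to be in {3} for the 8 across but in {4,5,6,7,8,9} for the 21 down — contradiction. So R3C1 = 9.
Given what's placed, R1C1 must be 8 to fit the 17 across and 20 down.
R1C2 = 17 − 8 = 9 completes the 17 across.
R2C1 = 20 − 17 = 3 completes the 20 down.
R2C2 = 8 − 3 = 5 completes the 8 across.
R3C2 = 16 − 9 = 7 completes the 16 across.

3 5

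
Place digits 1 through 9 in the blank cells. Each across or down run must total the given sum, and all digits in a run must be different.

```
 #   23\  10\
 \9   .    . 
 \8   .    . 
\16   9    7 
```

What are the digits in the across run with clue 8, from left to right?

6 2

16 in 2 cells must be {7,9}; 23 in 3 cells must be {6,8,9}.
R2C1 = 6: the only remaining digit allowed by both the 8 across and the 23 down.
R2C2 = 8 − 6 = 2 completes the 8 across.
R1C1 = 23 − 15 = 8 completes the 23 down.
R1C2 = 9 − 8 = 1 completes the 9 across.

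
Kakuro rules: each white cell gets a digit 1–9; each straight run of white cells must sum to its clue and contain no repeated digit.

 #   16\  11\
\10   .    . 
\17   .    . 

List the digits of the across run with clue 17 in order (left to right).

17 in 2 cells must be {8,9}; 16 in 2 cells must be {7,9}.
The 17 across and the 16 down share only 9, so R2C1 = 9.
R2C2 = 17 − 9 = 8 completes the 17 across.
R1C1 = 16 − 9 = 7 completes the 16 down.
R1C2 = 10 − 7 = 3 completes the 10 across.

9, 8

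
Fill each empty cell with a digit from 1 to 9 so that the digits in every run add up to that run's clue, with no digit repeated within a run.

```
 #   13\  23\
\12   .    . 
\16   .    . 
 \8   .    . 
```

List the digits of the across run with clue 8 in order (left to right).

2 6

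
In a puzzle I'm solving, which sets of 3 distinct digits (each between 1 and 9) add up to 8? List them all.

{1,2,5}; {1,3,4}

3 distinct digits from 1–9 sum between 6 and 24.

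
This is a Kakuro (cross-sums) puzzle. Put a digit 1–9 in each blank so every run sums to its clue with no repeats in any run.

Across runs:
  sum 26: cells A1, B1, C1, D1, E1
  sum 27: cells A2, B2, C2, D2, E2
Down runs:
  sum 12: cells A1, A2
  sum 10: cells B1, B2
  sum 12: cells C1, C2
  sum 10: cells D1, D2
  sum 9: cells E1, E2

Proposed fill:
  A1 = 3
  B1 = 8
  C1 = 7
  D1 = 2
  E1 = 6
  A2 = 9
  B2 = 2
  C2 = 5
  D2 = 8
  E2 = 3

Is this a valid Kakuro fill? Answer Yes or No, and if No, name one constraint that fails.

Across: 3+8+7+2+6=26; 9+2+5+8+3=27. Down: 3+9=12; 8+2=10; 7+5=12; 2+8=10; 6+3=9. No digit repeats within any run.

Yes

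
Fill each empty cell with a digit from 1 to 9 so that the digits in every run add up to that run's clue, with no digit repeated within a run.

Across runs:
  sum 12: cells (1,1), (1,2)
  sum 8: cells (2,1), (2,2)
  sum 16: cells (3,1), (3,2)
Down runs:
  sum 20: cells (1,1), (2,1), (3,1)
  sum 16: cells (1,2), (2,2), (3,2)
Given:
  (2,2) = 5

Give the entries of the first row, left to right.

8 4

16 in 2 cells must be {7,9}.
(2,1) = 8 − 5 = 3 completes the 8 across.
Given what's placed, (3,1) must be 9 to fit the 16 across and 20 down.
(3,2) = 16 − 9 = 7 completes the 16 across.
(1,1) = 20 − 12 = 8 completes the 20 down.
(1,2) = 12 − 8 = 4 completes the 12 across.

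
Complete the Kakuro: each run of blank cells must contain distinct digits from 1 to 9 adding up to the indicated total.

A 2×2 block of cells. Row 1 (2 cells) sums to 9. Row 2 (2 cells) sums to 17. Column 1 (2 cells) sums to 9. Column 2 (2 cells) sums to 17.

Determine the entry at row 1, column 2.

17 in 2 cells must be {8,9}.
The 9 across and the 17 down share only 8, so (1,2) = 8.
The 17 across and the 9 down share only 8, so (2,1) = 8.
(2,2) = 17 − 8 = 9 completes the 17 across.
(1,1) = 9 − 8 = 1 completes the 9 across.

8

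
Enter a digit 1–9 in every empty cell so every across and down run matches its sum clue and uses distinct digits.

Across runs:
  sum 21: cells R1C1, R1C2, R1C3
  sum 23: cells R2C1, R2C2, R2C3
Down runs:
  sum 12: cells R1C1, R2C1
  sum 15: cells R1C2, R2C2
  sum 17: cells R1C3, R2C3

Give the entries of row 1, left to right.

4, 9, 8

23 in 3 cells must be {6,8,9}; 17 in 2 cells must be {8,9}.
Nothing is forced directly, so branch on R2C1, whose candidates are 8 or 9. If R2C1 = 9: then R1C1 would have to be in {4,5,6,7,8,9} for the 21 across but in {3} for the 12 down — contradiction. So R2C1 = 8.
R1C1 = 12 − 8 = 4 completes the 12 down.
Given what's placed, R2C3 must be 9 to fit the 23 across and 17 down.
R1C3 = 17 − 9 = 8 completes the 17 down.
R2C2 = 23 − 17 = 6 completes the 23 across.
R1C2 = 21 − 12 = 9 completes the 21 across.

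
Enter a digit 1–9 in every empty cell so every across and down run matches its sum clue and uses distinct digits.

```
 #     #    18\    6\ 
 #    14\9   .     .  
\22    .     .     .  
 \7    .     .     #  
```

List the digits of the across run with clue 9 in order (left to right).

8 1

The 22 across and the 6 down share only 5, so R2C3 = 5.
R1C3 = 6 − 5 = 1 completes the 6 down.
R1C2 = 9 − 1 = 8 completes the 9 across.
R2C2 = 9: the only remaining digit allowed by both the 22 across and the 18 down.
R3C2 = 18 − 17 = 1 completes the 18 down.
R2C1 = 22 − 14 = 8 completes the 22 across.
R3C1 = 7 − 1 = 6 completes the 7 across.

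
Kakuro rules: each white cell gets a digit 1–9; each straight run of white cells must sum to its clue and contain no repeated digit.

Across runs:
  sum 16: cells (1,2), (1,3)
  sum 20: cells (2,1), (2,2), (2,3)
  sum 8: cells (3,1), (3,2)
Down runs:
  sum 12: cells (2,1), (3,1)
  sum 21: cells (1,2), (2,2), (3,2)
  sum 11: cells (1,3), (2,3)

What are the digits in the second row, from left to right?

9 7 4

16 in 2 cells must be {7,9}.
Nothing is forced directly, so branch on (1,2), whose candidates are 7 or 9. If (1,2) = 7: that forces (1,3) = 9, after which (2,3) would have to be in {3,4,5,6,7,8,9} for the 20 across but in {2} for the 11 down — contradiction. So (1,2) = 9.
(1,3) = 16 − 9 = 7 completes the 16 across.
(2,3) = 11 − 7 = 4 completes the 11 down.
(2,2) = 7: the only remaining digit allowed by both the 20 across and the 21 down.
(3,2) = 21 − 16 = 5 completes the 21 down.
(2,1) = 20 − 11 = 9 completes the 20 across.
(3,1) = 8 − 5 = 3 completes the 8 across.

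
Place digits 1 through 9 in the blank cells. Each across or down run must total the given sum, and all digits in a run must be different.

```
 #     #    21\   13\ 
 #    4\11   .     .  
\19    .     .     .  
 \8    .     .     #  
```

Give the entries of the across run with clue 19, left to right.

3 9 7

4 in 2 cells must be {1,3}.
The 19 across and the 4 down share only 3, so R2C1 = 3.
R3C1 = 4 − 3 = 1 completes the 4 down.
R3C2 = 8 − 1 = 7 completes the 8 across.
R2C2 = 9: the only remaining digit allowed by both the 19 across and the 21 down.
R2C3 = 19 − 12 = 7 completes the 19 across.
R1C2 = 21 − 16 = 5 completes the 21 down.
R1C3 = 11 − 5 = 6 completes the 11 across.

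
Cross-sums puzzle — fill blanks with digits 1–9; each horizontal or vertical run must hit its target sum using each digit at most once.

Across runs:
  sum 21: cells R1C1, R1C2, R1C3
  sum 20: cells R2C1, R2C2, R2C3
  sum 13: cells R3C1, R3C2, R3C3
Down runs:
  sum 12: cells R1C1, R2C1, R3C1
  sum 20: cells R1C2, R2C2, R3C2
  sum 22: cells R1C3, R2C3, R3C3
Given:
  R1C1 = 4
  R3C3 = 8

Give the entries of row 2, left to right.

6 9 5

Given what's placed, R1C3 must be 9 to fit the 21 across and 22 down.
R2C3 = 22 − 17 = 5 completes the 22 down.
R1C2 = 21 − 13 = 8 completes the 21 across.
Given what's placed, R3C2 must be 3 to fit the 13 across and 20 down.
R2C2 = 20 − 11 = 9 completes the 20 down.
R3C1 = 13 − 11 = 2 completes the 13 across.
R2C1 = 20 − 14 = 6 completes the 20 across.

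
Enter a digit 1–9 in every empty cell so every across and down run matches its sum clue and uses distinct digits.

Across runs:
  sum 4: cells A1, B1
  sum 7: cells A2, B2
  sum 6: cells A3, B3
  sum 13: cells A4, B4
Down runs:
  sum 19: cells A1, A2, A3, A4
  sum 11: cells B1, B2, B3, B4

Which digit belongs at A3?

4

4 in 2 cells must be {1,3}; 11 in 4 cells must be {1,2,3,5}.
Only 5 fits B4 under both its across sum 13 and down sum 11.
A4 = 13 − 5 = 8 completes the 13 across.
Nothing is forced directly, so branch on A1, whose candidates are 1 or 3. If A1 = 3: that forces B1 = 1, B3 = 2, B2 = 3, after which A3 would have to be in {4} for the 6 across but in {1,2,6,7} for the 19 down — contradiction. So A1 = 1.
B1 = 4 − 1 = 3 completes the 4 across.
A3 = 4: the only remaining digit allowed by both the 6 across and the 19 down.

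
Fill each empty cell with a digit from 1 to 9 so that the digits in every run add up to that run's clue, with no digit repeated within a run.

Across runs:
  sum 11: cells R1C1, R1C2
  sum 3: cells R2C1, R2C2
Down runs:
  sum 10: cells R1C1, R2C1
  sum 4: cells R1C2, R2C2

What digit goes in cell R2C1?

2

3 in 2 cells must be {1,2}; 4 in 2 cells must be {1,3}.
The 11 across and the 4 down share only 3, so R1C2 = 3.
R2C2 = 4 − 3 = 1 completes the 4 down.
R1C1 = 11 − 3 = 8 completes the 11 across.
R2C1 = 3 − 1 = 2 completes the 3 across.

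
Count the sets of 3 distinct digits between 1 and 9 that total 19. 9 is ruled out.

2

3 distinct digits from 1–9 sum between 6 and 24.
Dropping sets that contain 9.
Enumerating: {4,7,8}, {5,6,8}.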